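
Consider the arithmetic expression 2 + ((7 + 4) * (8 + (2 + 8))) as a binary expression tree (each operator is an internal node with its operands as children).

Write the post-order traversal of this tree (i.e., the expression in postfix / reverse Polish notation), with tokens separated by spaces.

Post-order on an expression tree gives postfix notation: for each operator, emit left operand, right operand, then the operator.

2 7 4 + 8 2 8 + + * +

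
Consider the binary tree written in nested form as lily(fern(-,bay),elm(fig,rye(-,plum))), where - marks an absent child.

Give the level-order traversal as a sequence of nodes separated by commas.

Level-order visits nodes level by level from the root, left to right within each level.
Level 0: lily
Level 1: fern, elm
Level 2: bay, fig, rye
Level 3: plum

lily, fern, elm, bay, fig, rye, plum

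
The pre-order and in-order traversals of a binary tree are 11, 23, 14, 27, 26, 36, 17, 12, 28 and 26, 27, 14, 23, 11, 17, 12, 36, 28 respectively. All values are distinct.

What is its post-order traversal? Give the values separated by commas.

26, 27, 14, 23, 12, 17, 28, 36, 11

The first element of pre-order is the root; it splits in-order into left and right subtrees.
Root 11: left subtree has 4 nodes {26, 27, 14, 23}, right has 4 {17, 12, 36, 28}.
  Root 23: left subtree has 3 nodes {26, 27, 14}, right has 0 { }.
    Root 14: left subtree has 2 nodes {26, 27}, right has 0 { }.
      Root 27: left subtree has 1 node {26}, right has 0 { }.
  Root 36: left subtree has 2 nodes {17, 12}, right has 1 {28}.
    Root 17: left subtree has 0 nodes { }, right has 1 {12}.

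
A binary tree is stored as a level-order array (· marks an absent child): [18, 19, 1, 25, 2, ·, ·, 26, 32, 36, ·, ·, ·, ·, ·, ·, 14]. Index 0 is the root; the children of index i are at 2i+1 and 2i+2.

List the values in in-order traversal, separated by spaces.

In-order visits the left subtree, then the node, then the right subtree.
At 18: go left to 19.
  At 19: go left to 25.
    At 25: go left to 26.
      At 26: no left child.
      Visit 26.
      At 26: go right to 14.
        14 is a leaf — visit 14.
    Visit 25.
    At 25: go right to 32.
      32 is a leaf — visit 32.
  Visit 19.
  At 19: go right to 2.
    At 2: go left to 36.
      36 is a leaf — visit 36.
    Visit 2.
    At 2: no right child.
Visit 18.
At 18: go right to 1.
  1 is a leaf — visit 1.

26 14 25 32 19 36 2 18 1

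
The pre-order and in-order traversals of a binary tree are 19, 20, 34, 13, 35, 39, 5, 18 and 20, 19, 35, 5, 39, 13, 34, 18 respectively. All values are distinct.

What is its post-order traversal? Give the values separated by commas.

20, 5, 39, 35, 13, 18, 34, 19

The first element of pre-order is the root; it splits in-order into left and right subtrees.
Root 19: left subtree has 1 node {20}, right has 6 {35, 5, 39, 13, 34, 18}.
  Root 34: left subtree has 4 nodes {35, 5, 39, 13}, right has 1 {18}.
    Root 13: left subtree has 3 nodes {35, 5, 39}, right has 0 { }.
      Root 35: left subtree has 0 nodes { }, right has 2 {5, 39}.
        Root 39: left subtree has 1 node {5}, right has 0 { }.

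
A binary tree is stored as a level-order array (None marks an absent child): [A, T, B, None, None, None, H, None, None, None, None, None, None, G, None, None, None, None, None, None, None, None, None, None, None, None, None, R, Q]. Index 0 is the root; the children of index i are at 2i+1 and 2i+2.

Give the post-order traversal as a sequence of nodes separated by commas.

Post-order visits the left subtree, then the right subtree, then the node.
At A: go left to T.
  T is a leaf — visit T.
At A: go right to B.
  At B: no left child.
  At B: go right to H.
    At H: go left to G.
      At G: go left to R.
        R is a leaf — visit R.
      At G: go right to Q.
        Q is a leaf — visit Q.
      Visit G.
    At H: no right child.
    Visit H.
  Visit B.
Visit A.

T, R, Q, G, H, B, A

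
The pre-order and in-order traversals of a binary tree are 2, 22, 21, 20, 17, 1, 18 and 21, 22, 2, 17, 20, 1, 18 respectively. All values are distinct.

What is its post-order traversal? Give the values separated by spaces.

21 22 17 18 1 20 2

The first element of pre-order is the root; it splits in-order into left and right subtrees.
Root 2: left subtree has 2 nodes {21, 22}, right has 4 {17, 20, 1, 18}.
  Root 22: left subtree has 1 node {21}, right has 0 { }.
  Root 20: left subtree has 1 node {17}, right has 2 {1, 18}.
    Root 1: left subtree has 0 nodes { }, right has 1 {18}.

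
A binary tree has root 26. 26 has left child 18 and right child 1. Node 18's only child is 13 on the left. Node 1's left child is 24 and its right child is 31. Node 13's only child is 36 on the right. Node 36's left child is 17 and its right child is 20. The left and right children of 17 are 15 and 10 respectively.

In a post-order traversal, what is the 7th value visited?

18

Post-order visits the left subtree, then the right subtree, then the node.
At 26: go left to 18.
  At 18: go left to 13.
    At 13: no left child.
    At 13: go right to 36.
      At 36: go left to 17.
        At 17: go left to 15.
          15 is a leaf — visit 15.
        At 17: go right to 10.
          10 is a leaf — visit 10.
        Visit 17.
      At 36: go right to 20.
        20 is a leaf — visit 20.
      Visit 36.
    Visit 13.
  At 18: no right child.
  Visit 18.
At 26: go right to 1.
  At 1: go left to 24.
    24 is a leaf — visit 24.
  At 1: go right to 31.
    31 is a leaf — visit 31.
  Visit 1.
Visit 26.
Full post-order sequence: 15, 10, 17, 20, 36, 13, 18, 24, 31, 1, 26.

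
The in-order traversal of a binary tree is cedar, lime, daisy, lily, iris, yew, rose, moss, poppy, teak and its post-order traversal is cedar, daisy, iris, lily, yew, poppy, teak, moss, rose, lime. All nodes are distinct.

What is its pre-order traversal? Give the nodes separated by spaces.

The last element of post-order is the root; it splits in-order into left and right subtrees.
Root lime: left subtree has 1 node {cedar}, right has 8 {daisy, lily, iris, yew, rose, moss, poppy, teak}.
  Root rose: left subtree has 4 nodes {daisy, lily, iris, yew}, right has 3 {moss, poppy, teak}.
    Root yew: left subtree has 3 nodes {daisy, lily, iris}, right has 0 { }.
      Root lily: left subtree has 1 node {daisy}, right has 1 {iris}.
    Root moss: left subtree has 0 nodes { }, right has 2 {poppy, teak}.
      Root teak: left subtree has 1 node {poppy}, right has 0 { }.

lime cedar rose yew lily daisy iris moss teak poppy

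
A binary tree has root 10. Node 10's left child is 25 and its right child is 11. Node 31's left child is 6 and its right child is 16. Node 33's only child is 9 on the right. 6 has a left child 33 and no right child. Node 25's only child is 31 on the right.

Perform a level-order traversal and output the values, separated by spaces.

10 25 11 31 6 16 33 9

Level-order visits nodes level by level from the root, left to right within each level.
Level 0: 10
Level 1: 25, 11
Level 2: 31
Level 3: 6, 16
Level 4: 33
Level 5: 9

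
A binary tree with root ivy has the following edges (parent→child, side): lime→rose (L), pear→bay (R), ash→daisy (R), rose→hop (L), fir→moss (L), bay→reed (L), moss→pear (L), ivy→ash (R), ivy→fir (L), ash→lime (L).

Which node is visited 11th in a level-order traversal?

reed

Level-order visits nodes level by level from the root, left to right within each level.
Level 0: ivy
Level 1: fir, ash
Level 2: moss, lime, daisy
Level 3: pear, rose
Level 4: bay, hop
Level 5: reed
Full level-order sequence: ivy, fir, ash, moss, lime, daisy, pear, rose, bay, hop, reed.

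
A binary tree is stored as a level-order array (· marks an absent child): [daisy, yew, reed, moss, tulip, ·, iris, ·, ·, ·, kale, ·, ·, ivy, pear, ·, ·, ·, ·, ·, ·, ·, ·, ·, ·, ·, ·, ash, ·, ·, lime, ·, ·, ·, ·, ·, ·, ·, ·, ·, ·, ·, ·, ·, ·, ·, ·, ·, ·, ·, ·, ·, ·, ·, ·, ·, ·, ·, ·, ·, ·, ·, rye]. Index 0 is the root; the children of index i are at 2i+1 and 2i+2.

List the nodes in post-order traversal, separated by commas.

Post-order visits the left subtree, then the right subtree, then the node.
At daisy: go left to yew.
  At yew: go left to moss.
    moss is a leaf — visit moss.
  At yew: go right to tulip.
    At tulip: no left child.
    At tulip: go right to kale.
      kale is a leaf — visit kale.
    Visit tulip.
  Visit yew.
At daisy: go right to reed.
  At reed: no left child.
  At reed: go right to iris.
    At iris: go left to ivy.
      At ivy: go left to ash.
        ash is a leaf — visit ash.
      At ivy: no right child.
      Visit ivy.
    At iris: go right to pear.
      At pear: no left child.
      At pear: go right to lime.
        At lime: no left child.
        At lime: go right to rye.
          rye is a leaf — visit rye.
        Visit lime.
      Visit pear.
    Visit iris.
  Visit reed.
Visit daisy.

moss, kale, tulip, yew, ash, ivy, rye, lime, pear, iris, reed, daisy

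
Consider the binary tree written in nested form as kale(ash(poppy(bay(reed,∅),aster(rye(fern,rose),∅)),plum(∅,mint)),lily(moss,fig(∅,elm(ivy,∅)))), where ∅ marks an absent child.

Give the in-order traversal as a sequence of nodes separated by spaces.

reed bay poppy fern rye rose aster ash plum mint kale moss lily fig ivy elm

In-order visits the left subtree, then the node, then the right subtree.
At kale: go left to ash.
  At ash: go left to poppy.
    At poppy: go left to bay.
      At bay: go left to reed.
        reed is a leaf — visit reed.
      Visit bay.
      At bay: no right child.
    Visit poppy.
    At poppy: go right to aster.
      At aster: go left to rye.
        At rye: go left to fern.
          fern is a leaf — visit fern.
        Visit rye.
        At rye: go right to rose.
          rose is a leaf — visit rose.
      Visit aster.
      At aster: no right child.
  Visit ash.
  At ash: go right to plum.
    At plum: no left child.
    Visit plum.
    At plum: go right to mint.
      mint is a leaf — visit mint.
Visit kale.
At kale: go right to lily.
  At lily: go left to moss.
    moss is a leaf — visit moss.
  Visit lily.
  At lily: go right to fig.
    At fig: no left child.
    Visit fig.
    At fig: go right to elm.
      At elm: go left to ivy.
        ivy is a leaf — visit ivy.
      Visit elm.
      At elm: no right child.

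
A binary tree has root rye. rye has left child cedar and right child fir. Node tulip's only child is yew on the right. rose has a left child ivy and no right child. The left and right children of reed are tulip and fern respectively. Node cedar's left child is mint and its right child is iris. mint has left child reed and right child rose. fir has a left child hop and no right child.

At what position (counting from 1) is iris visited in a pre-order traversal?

10

Pre-order visits the node, then its left subtree, then its right subtree.
Visit rye.
At rye: go left to cedar.
  Visit cedar.
  At cedar: go left to mint.
    Visit mint.
    At mint: go left to reed.
      Visit reed.
      At reed: go left to tulip.
        Visit tulip.
        At tulip: no left child.
        At tulip: go right to yew.
          yew is a leaf — visit yew.
      At reed: go right to fern.
        fern is a leaf — visit fern.
    At mint: go right to rose.
      Visit rose.
      At rose: go left to ivy.
        ivy is a leaf — visit ivy.
      At rose: no right child.
  At cedar: go right to iris.
    iris is a leaf — visit iris.
At rye: go right to fir.
  Visit fir.
  At fir: go left to hop.
    hop is a leaf — visit hop.
  At fir: no right child.
Full pre-order sequence: rye, cedar, mint, reed, tulip, yew, fern, rose, ivy, iris, fir, hop.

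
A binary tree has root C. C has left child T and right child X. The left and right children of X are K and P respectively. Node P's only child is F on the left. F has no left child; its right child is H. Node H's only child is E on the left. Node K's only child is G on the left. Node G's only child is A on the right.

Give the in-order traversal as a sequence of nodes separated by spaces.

In-order visits the left subtree, then the node, then the right subtree.
At C: go left to T.
  T is a leaf — visit T.
Visit C.
At C: go right to X.
  At X: go left to K.
    At K: go left to G.
      At G: no left child.
      Visit G.
      At G: go right to A.
        A is a leaf — visit A.
    Visit K.
    At K: no right child.
  Visit X.
  At X: go right to P.
    At P: go left to F.
      At F: no left child.
      Visit F.
      At F: go right to H.
        At H: go left to E.
          E is a leaf — visit E.
        Visit H.
        At H: no right child.
    Visit P.
    At P: no right child.

T C G A K X F E H P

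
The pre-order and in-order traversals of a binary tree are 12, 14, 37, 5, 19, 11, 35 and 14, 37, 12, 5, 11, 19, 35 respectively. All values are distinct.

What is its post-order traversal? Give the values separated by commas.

The first element of pre-order is the root; it splits in-order into left and right subtrees.
Root 12: left subtree has 2 nodes {14, 37}, right has 4 {5, 11, 19, 35}.
  Root 14: left subtree has 0 nodes { }, right has 1 {37}.
  Root 5: left subtree has 0 nodes { }, right has 3 {11, 19, 35}.
    Root 19: left subtree has 1 node {11}, right has 1 {35}.

37, 14, 11, 35, 19, 5, 12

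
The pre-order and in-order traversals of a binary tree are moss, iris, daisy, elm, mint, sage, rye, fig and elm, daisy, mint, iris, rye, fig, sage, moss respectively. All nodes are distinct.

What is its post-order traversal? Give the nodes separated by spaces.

The first element of pre-order is the root; it splits in-order into left and right subtrees.
Root moss: left subtree has 7 nodes {elm, daisy, mint, iris, rye, fig, sage}, right has 0 { }.
  Root iris: left subtree has 3 nodes {elm, daisy, mint}, right has 3 {rye, fig, sage}.
    Root daisy: left subtree has 1 node {elm}, right has 1 {mint}.
    Root sage: left subtree has 2 nodes {rye, fig}, right has 0 { }.
      Root rye: left subtree has 0 nodes { }, right has 1 {fig}.

elm mint daisy fig rye sage iris moss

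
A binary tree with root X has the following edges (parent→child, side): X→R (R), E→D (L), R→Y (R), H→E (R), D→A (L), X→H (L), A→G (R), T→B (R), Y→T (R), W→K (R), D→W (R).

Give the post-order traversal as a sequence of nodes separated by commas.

Post-order visits the left subtree, then the right subtree, then the node.
At X: go left to H.
  At H: no left child.
  At H: go right to E.
    At E: go left to D.
      At D: go left to A.
        At A: no left child.
        At A: go right to G.
          G is a leaf — visit G.
        Visit A.
      At D: go right to W.
        At W: no left child.
        At W: go right to K.
          K is a leaf — visit K.
        Visit W.
      Visit D.
    At E: no right child.
    Visit E.
  Visit H.
At X: go right to R.
  At R: no left child.
  At R: go right to Y.
    At Y: no left child.
    At Y: go right to T.
      At T: no left child.
      At T: go right to B.
        B is a leaf — visit B.
      Visit T.
    Visit Y.
  Visit R.
Visit X.

G, A, K, W, D, E, H, B, T, Y, R, X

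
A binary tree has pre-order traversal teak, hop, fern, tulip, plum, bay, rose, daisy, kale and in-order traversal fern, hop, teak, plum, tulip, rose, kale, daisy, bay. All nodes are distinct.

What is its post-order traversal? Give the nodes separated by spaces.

fern hop plum kale daisy rose bay tulip teak

The first element of pre-order is the root; it splits in-order into left and right subtrees.
Root teak: left subtree has 2 nodes {fern, hop}, right has 6 {plum, tulip, rose, kale, daisy, bay}.
  Root hop: left subtree has 1 node {fern}, right has 0 { }.
  Root tulip: left subtree has 1 node {plum}, right has 4 {rose, kale, daisy, bay}.
    Root bay: left subtree has 3 nodes {rose, kale, daisy}, right has 0 { }.
      Root rose: left subtree has 0 nodes { }, right has 2 {kale, daisy}.
        Root daisy: left subtree has 1 node {kale}, right has 0 { }.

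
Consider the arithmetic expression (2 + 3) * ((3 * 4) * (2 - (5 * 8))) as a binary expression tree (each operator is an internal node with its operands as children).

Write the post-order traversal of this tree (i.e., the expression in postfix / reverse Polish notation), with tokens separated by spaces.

2 3 + 3 4 * 2 5 8 * - * *

Post-order on an expression tree gives postfix notation: for each operator, emit left operand, right operand, then the operator.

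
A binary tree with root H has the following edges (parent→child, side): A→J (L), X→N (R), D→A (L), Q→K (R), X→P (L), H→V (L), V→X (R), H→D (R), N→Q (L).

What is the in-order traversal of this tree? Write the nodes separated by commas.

V, P, X, Q, K, N, H, J, A, D

In-order visits the left subtree, then the node, then the right subtree.
At H: go left to V.
  At V: no left child.
  Visit V.
  At V: go right to X.
    At X: go left to P.
      P is a leaf — visit P.
    Visit X.
    At X: go right to N.
      At N: go left to Q.
        At Q: no left child.
        Visit Q.
        At Q: go right to K.
          K is a leaf — visit K.
      Visit N.
      At N: no right child.
Visit H.
At H: go right to D.
  At D: go left to A.
    At A: go left to J.
      J is a leaf — visit J.
    Visit A.
    At A: no right child.
  Visit D.
  At D: no right child.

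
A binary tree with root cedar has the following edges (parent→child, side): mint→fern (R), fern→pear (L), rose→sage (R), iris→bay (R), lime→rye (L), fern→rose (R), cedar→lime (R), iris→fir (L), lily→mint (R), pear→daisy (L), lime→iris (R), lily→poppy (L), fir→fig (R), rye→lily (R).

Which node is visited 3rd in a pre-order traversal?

Pre-order visits the node, then its left subtree, then its right subtree.
Visit cedar.
At cedar: no left child.
At cedar: go right to lime.
  Visit lime.
  At lime: go left to rye.
    Visit rye.
    At rye: no left child.
    At rye: go right to lily.
      Visit lily.
      At lily: go left to poppy.
        poppy is a leaf — visit poppy.
      At lily: go right to mint.
        Visit mint.
        At mint: no left child.
        At mint: go right to fern.
          Visit fern.
          At fern: go left to pear.
            Visit pear.
            At pear: go left to daisy.
              daisy is a leaf — visit daisy.
            At pear: no right child.
          At fern: go right to rose.
            Visit rose.
            At rose: no left child.
            At rose: go right to sage.
              sage is a leaf — visit sage.
  At lime: go right to iris.
    Visit iris.
    At iris: go left to fir.
      Visit fir.
      At fir: no left child.
      At fir: go right to fig.
        fig is a leaf — visit fig.
    At iris: go right to bay.
      bay is a leaf — visit bay.
Full pre-order sequence: cedar, lime, rye, lily, poppy, mint, fern, pear, daisy, rose, sage, iris, fir, fig, bay.

rye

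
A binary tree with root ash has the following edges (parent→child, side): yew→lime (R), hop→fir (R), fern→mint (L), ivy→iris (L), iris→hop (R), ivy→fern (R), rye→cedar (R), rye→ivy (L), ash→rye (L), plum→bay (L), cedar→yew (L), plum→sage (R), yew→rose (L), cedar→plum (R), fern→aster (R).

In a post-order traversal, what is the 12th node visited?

sage

Post-order visits the left subtree, then the right subtree, then the node.
At ash: go left to rye.
  At rye: go left to ivy.
    At ivy: go left to iris.
      At iris: no left child.
      At iris: go right to hop.
        At hop: no left child.
        At hop: go right to fir.
          fir is a leaf — visit fir.
        Visit hop.
      Visit iris.
    At ivy: go right to fern.
      At fern: go left to mint.
        mint is a leaf — visit mint.
      At fern: go right to aster.
        aster is a leaf — visit aster.
      Visit fern.
    Visit ivy.
  At rye: go right to cedar.
    At cedar: go left to yew.
      At yew: go left to rose.
        rose is a leaf — visit rose.
      At yew: go right to lime.
        lime is a leaf — visit lime.
      Visit yew.
    At cedar: go right to plum.
      At plum: go left to bay.
        bay is a leaf — visit bay.
      At plum: go right to sage.
        sage is a leaf — visit sage.
      Visit plum.
    Visit cedar.
  Visit rye.
At ash: no right child.
Visit ash.
Full post-order sequence: fir, hop, iris, mint, aster, fern, ivy, rose, lime, yew, bay, sage, plum, cedar, rye, ash.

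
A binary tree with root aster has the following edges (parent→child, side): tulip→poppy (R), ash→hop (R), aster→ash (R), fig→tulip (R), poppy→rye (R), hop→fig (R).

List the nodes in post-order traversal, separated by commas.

Post-order visits the left subtree, then the right subtree, then the node.
At aster: no left child.
At aster: go right to ash.
  At ash: no left child.
  At ash: go right to hop.
    At hop: no left child.
    At hop: go right to fig.
      At fig: no left child.
      At fig: go right to tulip.
        At tulip: no left child.
        At tulip: go right to poppy.
          At poppy: no left child.
          At poppy: go right to rye.
            rye is a leaf — visit rye.
          Visit poppy.
        Visit tulip.
      Visit fig.
    Visit hop.
  Visit ash.
Visit aster.

rye, poppy, tulip, fig, hop, ash, aster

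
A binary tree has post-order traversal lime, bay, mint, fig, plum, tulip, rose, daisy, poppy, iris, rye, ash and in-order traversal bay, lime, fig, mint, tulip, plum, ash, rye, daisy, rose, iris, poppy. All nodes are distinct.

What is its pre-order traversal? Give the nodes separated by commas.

The last element of post-order is the root; it splits in-order into left and right subtrees.
Root ash: left subtree has 6 nodes {bay, lime, fig, mint, tulip, plum}, right has 5 {rye, daisy, rose, iris, poppy}.
  Root tulip: left subtree has 4 nodes {bay, lime, fig, mint}, right has 1 {plum}.
    Root fig: left subtree has 2 nodes {bay, lime}, right has 1 {mint}.
      Root bay: left subtree has 0 nodes { }, right has 1 {lime}.
  Root rye: left subtree has 0 nodes { }, right has 4 {daisy, rose, iris, poppy}.
    Root iris: left subtree has 2 nodes {daisy, rose}, right has 1 {poppy}.
      Root daisy: left subtree has 0 nodes { }, right has 1 {rose}.

ash, tulip, fig, bay, lime, mint, plum, rye, iris, daisy, rose, poppy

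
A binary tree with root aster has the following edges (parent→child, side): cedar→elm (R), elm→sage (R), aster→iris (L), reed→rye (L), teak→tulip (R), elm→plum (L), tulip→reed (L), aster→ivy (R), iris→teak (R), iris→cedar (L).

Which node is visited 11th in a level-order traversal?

rye

Level-order visits nodes level by level from the root, left to right within each level.
Level 0: aster
Level 1: iris, ivy
Level 2: cedar, teak
Level 3: elm, tulip
Level 4: plum, sage, reed
Level 5: rye
Full level-order sequence: aster, iris, ivy, cedar, teak, elm, tulip, plum, sage, reed, rye.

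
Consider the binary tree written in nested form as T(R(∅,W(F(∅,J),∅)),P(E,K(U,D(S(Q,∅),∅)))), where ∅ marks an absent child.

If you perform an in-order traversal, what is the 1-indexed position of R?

In-order visits the left subtree, then the node, then the right subtree.
At T: go left to R.
  At R: no left child.
  Visit R.
  At R: go right to W.
    At W: go left to F.
      At F: no left child.
      Visit F.
      At F: go right to J.
        J is a leaf — visit J.
    Visit W.
    At W: no right child.
Visit T.
At T: go right to P.
  At P: go left to E.
    E is a leaf — visit E.
  Visit P.
  At P: go right to K.
    At K: go left to U.
      U is a leaf — visit U.
    Visit K.
    At K: go right to D.
      At D: go left to S.
        At S: go left to Q.
          Q is a leaf — visit Q.
        Visit S.
        At S: no right child.
      Visit D.
      At D: no right child.
Full in-order sequence: R, F, J, W, T, E, P, U, K, Q, S, D.

1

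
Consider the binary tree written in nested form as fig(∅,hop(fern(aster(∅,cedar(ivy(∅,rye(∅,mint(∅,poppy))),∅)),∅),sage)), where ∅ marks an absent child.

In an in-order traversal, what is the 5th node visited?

In-order visits the left subtree, then the node, then the right subtree.
At fig: no left child.
Visit fig.
At fig: go right to hop.
  At hop: go left to fern.
    At fern: go left to aster.
      At aster: no left child.
      Visit aster.
      At aster: go right to cedar.
        At cedar: go left to ivy.
          At ivy: no left child.
          Visit ivy.
          At ivy: go right to rye.
            At rye: no left child.
            Visit rye.
            At rye: go right to mint.
              At mint: no left child.
              Visit mint.
              At mint: go right to poppy.
                poppy is a leaf — visit poppy.
        Visit cedar.
        At cedar: no right child.
    Visit fern.
    At fern: no right child.
  Visit hop.
  At hop: go right to sage.
    sage is a leaf — visit sage.
Full in-order sequence: fig, aster, ivy, rye, mint, poppy, cedar, fern, hop, sage.

mint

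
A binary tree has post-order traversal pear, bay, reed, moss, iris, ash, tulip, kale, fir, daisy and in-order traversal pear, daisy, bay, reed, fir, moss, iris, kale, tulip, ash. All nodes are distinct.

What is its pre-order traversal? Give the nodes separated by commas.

The last element of post-order is the root; it splits in-order into left and right subtrees.
Root daisy: left subtree has 1 node {pear}, right has 8 {bay, reed, fir, moss, iris, kale, tulip, ash}.
  Root fir: left subtree has 2 nodes {bay, reed}, right has 5 {moss, iris, kale, tulip, ash}.
    Root reed: left subtree has 1 node {bay}, right has 0 { }.
    Root kale: left subtree has 2 nodes {moss, iris}, right has 2 {tulip, ash}.
      Root iris: left subtree has 1 node {moss}, right has 0 { }.
      Root tulip: left subtree has 0 nodes { }, right has 1 {ash}.

daisy, pear, fir, reed, bay, kale, iris, moss, tulip, ash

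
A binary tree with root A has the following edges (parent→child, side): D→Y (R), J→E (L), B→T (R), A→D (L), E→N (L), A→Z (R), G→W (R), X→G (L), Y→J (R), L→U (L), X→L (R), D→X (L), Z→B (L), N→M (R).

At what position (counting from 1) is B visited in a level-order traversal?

6

Level-order visits nodes level by level from the root, left to right within each level.
Level 0: A
Level 1: D, Z
Level 2: X, Y, B
Level 3: G, L, J, T
Level 4: W, U, E
Level 5: N
Level 6: M
Full level-order sequence: A, D, Z, X, Y, B, G, L, J, T, W, U, E, N, M.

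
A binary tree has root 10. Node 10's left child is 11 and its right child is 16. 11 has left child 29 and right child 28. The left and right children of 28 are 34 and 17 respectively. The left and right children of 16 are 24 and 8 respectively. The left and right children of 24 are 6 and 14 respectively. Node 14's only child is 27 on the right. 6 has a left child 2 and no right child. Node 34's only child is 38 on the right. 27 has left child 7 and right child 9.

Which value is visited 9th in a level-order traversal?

Level-order visits nodes level by level from the root, left to right within each level.
Level 0: 10
Level 1: 11, 16
Level 2: 29, 28, 24, 8
Level 3: 34, 17, 6, 14
Level 4: 38, 2, 27
Level 5: 7, 9
Full level-order sequence: 10, 11, 16, 29, 28, 24, 8, 34, 17, 6, 14, 38, 2, 27, 7, 9.

17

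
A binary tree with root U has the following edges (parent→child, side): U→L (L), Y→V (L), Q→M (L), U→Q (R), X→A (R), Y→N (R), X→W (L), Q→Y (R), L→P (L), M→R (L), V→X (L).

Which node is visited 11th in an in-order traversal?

Y

In-order visits the left subtree, then the node, then the right subtree.
At U: go left to L.
  At L: go left to P.
    P is a leaf — visit P.
  Visit L.
  At L: no right child.
Visit U.
At U: go right to Q.
  At Q: go left to M.
    At M: go left to R.
      R is a leaf — visit R.
    Visit M.
    At M: no right child.
  Visit Q.
  At Q: go right to Y.
    At Y: go left to V.
      At V: go left to X.
        At X: go left to W.
          W is a leaf — visit W.
        Visit X.
        At X: go right to A.
          A is a leaf — visit A.
      Visit V.
      At V: no right child.
    Visit Y.
    At Y: go right to N.
      N is a leaf — visit N.
Full in-order sequence: P, L, U, R, M, Q, W, X, A, V, Y, N.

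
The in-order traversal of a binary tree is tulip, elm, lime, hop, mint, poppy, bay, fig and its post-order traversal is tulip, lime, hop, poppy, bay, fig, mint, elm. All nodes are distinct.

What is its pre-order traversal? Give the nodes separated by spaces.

elm tulip mint hop lime fig bay poppy

The last element of post-order is the root; it splits in-order into left and right subtrees.
Root elm: left subtree has 1 node {tulip}, right has 6 {lime, hop, mint, poppy, bay, fig}.
  Root mint: left subtree has 2 nodes {lime, hop}, right has 3 {poppy, bay, fig}.
    Root hop: left subtree has 1 node {lime}, right has 0 { }.
    Root fig: left subtree has 2 nodes {poppy, bay}, right has 0 { }.
      Root bay: left subtree has 1 node {poppy}, right has 0 { }.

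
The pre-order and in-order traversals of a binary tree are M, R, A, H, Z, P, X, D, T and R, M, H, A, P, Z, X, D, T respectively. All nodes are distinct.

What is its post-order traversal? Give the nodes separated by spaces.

The first element of pre-order is the root; it splits in-order into left and right subtrees.
Root M: left subtree has 1 node {R}, right has 7 {H, A, P, Z, X, D, T}.
  Root A: left subtree has 1 node {H}, right has 5 {P, Z, X, D, T}.
    Root Z: left subtree has 1 node {P}, right has 3 {X, D, T}.
      Root X: left subtree has 0 nodes { }, right has 2 {D, T}.
        Root D: left subtree has 0 nodes { }, right has 1 {T}.

R H P T D X Z A M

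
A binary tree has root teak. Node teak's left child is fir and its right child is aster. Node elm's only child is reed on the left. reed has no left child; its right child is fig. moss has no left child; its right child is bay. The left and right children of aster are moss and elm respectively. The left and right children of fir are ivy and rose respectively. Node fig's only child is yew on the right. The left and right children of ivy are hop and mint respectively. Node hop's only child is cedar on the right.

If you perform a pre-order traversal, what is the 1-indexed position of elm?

11

Pre-order visits the node, then its left subtree, then its right subtree.
Visit teak.
At teak: go left to fir.
  Visit fir.
  At fir: go left to ivy.
    Visit ivy.
    At ivy: go left to hop.
      Visit hop.
      At hop: no left child.
      At hop: go right to cedar.
        cedar is a leaf — visit cedar.
    At ivy: go right to mint.
      mint is a leaf — visit mint.
  At fir: go right to rose.
    rose is a leaf — visit rose.
At teak: go right to aster.
  Visit aster.
  At aster: go left to moss.
    Visit moss.
    At moss: no left child.
    At moss: go right to bay.
      bay is a leaf — visit bay.
  At aster: go right to elm.
    Visit elm.
    At elm: go left to reed.
      Visit reed.
      At reed: no left child.
      At reed: go right to fig.
        Visit fig.
        At fig: no left child.
        At fig: go right to yew.
          yew is a leaf — visit yew.
    At elm: no right child.
Full pre-order sequence: teak, fir, ivy, hop, cedar, mint, rose, aster, moss, bay, elm, reed, fig, yew.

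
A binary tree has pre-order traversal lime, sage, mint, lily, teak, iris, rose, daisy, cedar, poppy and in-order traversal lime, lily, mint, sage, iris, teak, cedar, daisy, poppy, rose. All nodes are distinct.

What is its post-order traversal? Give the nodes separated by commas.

The first element of pre-order is the root; it splits in-order into left and right subtrees.
Root lime: left subtree has 0 nodes { }, right has 9 {lily, mint, sage, iris, teak, cedar, daisy, poppy, rose}.
  Root sage: left subtree has 2 nodes {lily, mint}, right has 6 {iris, teak, cedar, daisy, poppy, rose}.
    Root mint: left subtree has 1 node {lily}, right has 0 { }.
    Root teak: left subtree has 1 node {iris}, right has 4 {cedar, daisy, poppy, rose}.
      Root rose: left subtree has 3 nodes {cedar, daisy, poppy}, right has 0 { }.
        Root daisy: left subtree has 1 node {cedar}, right has 1 {poppy}.

lily, mint, iris, cedar, poppy, daisy, rose, teak, sage, lime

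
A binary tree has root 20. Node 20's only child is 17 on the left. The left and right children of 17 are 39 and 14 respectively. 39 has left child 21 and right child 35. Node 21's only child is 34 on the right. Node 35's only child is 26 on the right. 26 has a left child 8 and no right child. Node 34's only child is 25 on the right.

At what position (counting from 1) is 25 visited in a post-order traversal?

1

Post-order visits the left subtree, then the right subtree, then the node.
At 20: go left to 17.
  At 17: go left to 39.
    At 39: go left to 21.
      At 21: no left child.
      At 21: go right to 34.
        At 34: no left child.
        At 34: go right to 25.
          25 is a leaf — visit 25.
        Visit 34.
      Visit 21.
    At 39: go right to 35.
      At 35: no left child.
      At 35: go right to 26.
        At 26: go left to 8.
          8 is a leaf — visit 8.
        At 26: no right child.
        Visit 26.
      Visit 35.
    Visit 39.
  At 17: go right to 14.
    14 is a leaf — visit 14.
  Visit 17.
At 20: no right child.
Visit 20.
Full post-order sequence: 25, 34, 21, 8, 26, 35, 39, 14, 17, 20.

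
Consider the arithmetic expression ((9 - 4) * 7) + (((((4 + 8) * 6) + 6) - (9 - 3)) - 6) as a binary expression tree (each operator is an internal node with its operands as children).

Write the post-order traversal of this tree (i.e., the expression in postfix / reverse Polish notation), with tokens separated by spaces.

9 4 - 7 * 4 8 + 6 * 6 + 9 3 - - 6 - +

Post-order on an expression tree gives postfix notation: for each operator, emit left operand, right operand, then the operator.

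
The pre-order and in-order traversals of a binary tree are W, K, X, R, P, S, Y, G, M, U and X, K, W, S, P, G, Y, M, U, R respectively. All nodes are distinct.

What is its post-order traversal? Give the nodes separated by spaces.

The first element of pre-order is the root; it splits in-order into left and right subtrees.
Root W: left subtree has 2 nodes {X, K}, right has 7 {S, P, G, Y, M, U, R}.
  Root K: left subtree has 1 node {X}, right has 0 { }.
  Root R: left subtree has 6 nodes {S, P, G, Y, M, U}, right has 0 { }.
    Root P: left subtree has 1 node {S}, right has 4 {G, Y, M, U}.
      Root Y: left subtree has 1 node {G}, right has 2 {M, U}.
        Root M: left subtree has 0 nodes { }, right has 1 {U}.

X K S G U M Y P R W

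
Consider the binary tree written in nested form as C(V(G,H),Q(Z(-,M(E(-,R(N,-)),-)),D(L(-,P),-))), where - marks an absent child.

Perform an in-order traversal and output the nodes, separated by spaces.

G V H C Z E N R M Q L P D

In-order visits the left subtree, then the node, then the right subtree.
At C: go left to V.
  At V: go left to G.
    G is a leaf — visit G.
  Visit V.
  At V: go right to H.
    H is a leaf — visit H.
Visit C.
At C: go right to Q.
  At Q: go left to Z.
    At Z: no left child.
    Visit Z.
    At Z: go right to M.
      At M: go left to E.
        At E: no left child.
        Visit E.
        At E: go right to R.
          At R: go left to N.
            N is a leaf — visit N.
          Visit R.
          At R: no right child.
      Visit M.
      At M: no right child.
  Visit Q.
  At Q: go right to D.
    At D: go left to L.
      At L: no left child.
      Visit L.
      At L: go right to P.
        P is a leaf — visit P.
    Visit D.
    At D: no right child.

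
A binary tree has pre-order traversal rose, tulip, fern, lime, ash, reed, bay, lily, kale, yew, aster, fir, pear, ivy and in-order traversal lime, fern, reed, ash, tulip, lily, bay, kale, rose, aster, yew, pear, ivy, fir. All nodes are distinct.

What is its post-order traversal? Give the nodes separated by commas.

The first element of pre-order is the root; it splits in-order into left and right subtrees.
Root rose: left subtree has 8 nodes {lime, fern, reed, ash, tulip, lily, bay, kale}, right has 5 {aster, yew, pear, ivy, fir}.
  Root tulip: left subtree has 4 nodes {lime, fern, reed, ash}, right has 3 {lily, bay, kale}.
    Root fern: left subtree has 1 node {lime}, right has 2 {reed, ash}.
      Root ash: left subtree has 1 node {reed}, right has 0 { }.
    Root bay: left subtree has 1 node {lily}, right has 1 {kale}.
  Root yew: left subtree has 1 node {aster}, right has 3 {pear, ivy, fir}.
    Root fir: left subtree has 2 nodes {pear, ivy}, right has 0 { }.
      Root pear: left subtree has 0 nodes { }, right has 1 {ivy}.

lime, reed, ash, fern, lily, kale, bay, tulip, aster, ivy, pear, fir, yew, rose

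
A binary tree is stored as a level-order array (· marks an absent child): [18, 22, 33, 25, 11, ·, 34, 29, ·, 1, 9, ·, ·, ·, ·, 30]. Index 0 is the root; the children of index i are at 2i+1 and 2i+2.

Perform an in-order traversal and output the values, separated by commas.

30, 29, 25, 22, 1, 11, 9, 18, 33, 34

In-order visits the left subtree, then the node, then the right subtree.
At 18: go left to 22.
  At 22: go left to 25.
    At 25: go left to 29.
      At 29: go left to 30.
        30 is a leaf — visit 30.
      Visit 29.
      At 29: no right child.
    Visit 25.
    At 25: no right child.
  Visit 22.
  At 22: go right to 11.
    At 11: go left to 1.
      1 is a leaf — visit 1.
    Visit 11.
    At 11: go right to 9.
      9 is a leaf — visit 9.
Visit 18.
At 18: go right to 33.
  At 33: no left child.
  Visit 33.
  At 33: go right to 34.
    34 is a leaf — visit 34.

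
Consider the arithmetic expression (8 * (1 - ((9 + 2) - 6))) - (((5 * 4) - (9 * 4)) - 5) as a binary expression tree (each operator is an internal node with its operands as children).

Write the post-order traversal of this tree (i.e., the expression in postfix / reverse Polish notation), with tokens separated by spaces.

Post-order on an expression tree gives postfix notation: for each operator, emit left operand, right operand, then the operator.

8 1 9 2 + 6 - - * 5 4 * 9 4 * - 5 - -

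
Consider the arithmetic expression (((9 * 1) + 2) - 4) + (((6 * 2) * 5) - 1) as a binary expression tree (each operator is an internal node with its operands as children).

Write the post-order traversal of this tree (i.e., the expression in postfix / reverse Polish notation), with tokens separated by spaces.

Post-order on an expression tree gives postfix notation: for each operator, emit left operand, right operand, then the operator.

9 1 * 2 + 4 - 6 2 * 5 * 1 - +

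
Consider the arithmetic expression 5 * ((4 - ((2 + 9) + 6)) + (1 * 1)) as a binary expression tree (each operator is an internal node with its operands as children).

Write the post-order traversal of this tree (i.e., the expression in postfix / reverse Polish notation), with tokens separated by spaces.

5 4 2 9 + 6 + - 1 1 * + *

Post-order on an expression tree gives postfix notation: for each operator, emit left operand, right operand, then the operator.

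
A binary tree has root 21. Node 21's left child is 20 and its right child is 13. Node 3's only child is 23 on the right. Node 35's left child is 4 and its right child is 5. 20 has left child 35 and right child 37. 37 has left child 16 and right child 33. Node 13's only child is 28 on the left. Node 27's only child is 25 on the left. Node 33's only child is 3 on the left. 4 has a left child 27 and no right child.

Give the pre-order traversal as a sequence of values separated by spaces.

21 20 35 4 27 25 5 37 16 33 3 23 13 28

Pre-order visits the node, then its left subtree, then its right subtree.
Visit 21.
At 21: go left to 20.
  Visit 20.
  At 20: go left to 35.
    Visit 35.
    At 35: go left to 4.
      Visit 4.
      At 4: go left to 27.
        Visit 27.
        At 27: go left to 25.
          25 is a leaf — visit 25.
        At 27: no right child.
      At 4: no right child.
    At 35: go right to 5.
      5 is a leaf — visit 5.
  At 20: go right to 37.
    Visit 37.
    At 37: go left to 16.
      16 is a leaf — visit 16.
    At 37: go right to 33.
      Visit 33.
      At 33: go left to 3.
        Visit 3.
        At 3: no left child.
        At 3: go right to 23.
          23 is a leaf — visit 23.
      At 33: no right child.
At 21: go right to 13.
  Visit 13.
  At 13: go left to 28.
    28 is a leaf — visit 28.
  At 13: no right child.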